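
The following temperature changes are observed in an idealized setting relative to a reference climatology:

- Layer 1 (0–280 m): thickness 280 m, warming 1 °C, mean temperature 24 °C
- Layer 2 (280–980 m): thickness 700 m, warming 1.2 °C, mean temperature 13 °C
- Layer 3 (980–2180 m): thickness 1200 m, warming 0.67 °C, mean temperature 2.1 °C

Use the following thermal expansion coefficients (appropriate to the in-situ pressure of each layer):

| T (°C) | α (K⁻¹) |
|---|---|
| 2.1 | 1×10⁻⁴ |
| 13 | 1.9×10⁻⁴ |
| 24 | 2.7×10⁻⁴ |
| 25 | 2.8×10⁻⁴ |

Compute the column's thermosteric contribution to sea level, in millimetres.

Layer 1 at 24 °C → α = 2.7×10⁻⁴ K⁻¹
Layer 2 at 13 °C → α = 1.9×10⁻⁴ K⁻¹
Layer 3 at 2.1 °C → α = 1×10⁻⁴ K⁻¹
0–280 m: 1 × 280 × 2.7×10⁻⁴ = 0.07560 m
700 × 1.2 × 1.9×10⁻⁴ = 0.15960 m
1200 × 0.67 × 1×10⁻⁴ = 0.08040 m
Δh = 0.07560 + 0.15960 + 0.08040 = 0.31560 m

Δh ≈ 316 mm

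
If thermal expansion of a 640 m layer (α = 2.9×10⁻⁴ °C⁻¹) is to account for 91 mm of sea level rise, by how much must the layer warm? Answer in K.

0.49 K

ΔT = Δh/(αH) = 0.091 / (2.9×10⁻⁴ × 640) ≈ 0.4903 K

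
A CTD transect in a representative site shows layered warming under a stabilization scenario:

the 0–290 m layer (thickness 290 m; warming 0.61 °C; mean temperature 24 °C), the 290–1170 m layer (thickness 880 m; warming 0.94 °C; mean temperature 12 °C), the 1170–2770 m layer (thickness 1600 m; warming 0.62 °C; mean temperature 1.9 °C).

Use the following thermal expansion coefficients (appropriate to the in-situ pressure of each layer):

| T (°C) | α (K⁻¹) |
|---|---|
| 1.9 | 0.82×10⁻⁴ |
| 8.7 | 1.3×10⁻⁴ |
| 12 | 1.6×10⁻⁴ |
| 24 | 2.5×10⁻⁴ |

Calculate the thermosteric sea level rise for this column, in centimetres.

25.8 cm of thermosteric rise

Layer 1 at 24 °C → α = 2.5×10⁻⁴ K⁻¹
Layer 2 at 12 °C → α = 1.6×10⁻⁴ K⁻¹
Layer 3 at 1.9 °C → α = 0.82×10⁻⁴ K⁻¹
2.5×10⁻⁴ × 290 × 0.61 = 0.044225 m
880 × 1.6×10⁻⁴ × 0.94 = 0.132352 m
Layer 3: 0.82×10⁻⁴ × 0.62 × 1600 = 0.081344 m
Δh = 0.044225 + 0.132352 + 0.081344 = 0.257921 m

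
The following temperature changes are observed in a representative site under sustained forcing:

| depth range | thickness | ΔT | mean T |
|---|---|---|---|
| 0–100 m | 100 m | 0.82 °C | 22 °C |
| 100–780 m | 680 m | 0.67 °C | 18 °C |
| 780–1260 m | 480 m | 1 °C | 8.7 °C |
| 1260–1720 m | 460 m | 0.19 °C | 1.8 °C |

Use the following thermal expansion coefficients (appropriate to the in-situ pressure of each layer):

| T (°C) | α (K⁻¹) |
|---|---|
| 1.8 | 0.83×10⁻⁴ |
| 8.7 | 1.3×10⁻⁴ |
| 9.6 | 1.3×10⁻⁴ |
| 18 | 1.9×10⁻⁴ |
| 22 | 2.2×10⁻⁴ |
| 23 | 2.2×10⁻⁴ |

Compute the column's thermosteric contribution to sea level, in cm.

Δh = 17.4 cm

Layer 1 at 22 °C → α = 2.2×10⁻⁴ K⁻¹
Layer 2 at 18 °C → α = 1.9×10⁻⁴ K⁻¹
Layer 3 at 8.7 °C → α = 1.3×10⁻⁴ K⁻¹
Layer 4 at 1.8 °C → α = 0.83×10⁻⁴ K⁻¹
2.2×10⁻⁴ × 100 × 0.82 = 0.01804 m
100–780 m: 0.67 × 1.9×10⁻⁴ × 680 = 0.086564 m
480 × 1 × 1.3×10⁻⁴ = 0.06240 m
0.19 × 460 × 0.83×10⁻⁴ = 0.0072542 m
Δh = 0.01804 + 0.086564 + 0.06240 + 0.0072542 = 0.1742582 m ≈ 17.4 cm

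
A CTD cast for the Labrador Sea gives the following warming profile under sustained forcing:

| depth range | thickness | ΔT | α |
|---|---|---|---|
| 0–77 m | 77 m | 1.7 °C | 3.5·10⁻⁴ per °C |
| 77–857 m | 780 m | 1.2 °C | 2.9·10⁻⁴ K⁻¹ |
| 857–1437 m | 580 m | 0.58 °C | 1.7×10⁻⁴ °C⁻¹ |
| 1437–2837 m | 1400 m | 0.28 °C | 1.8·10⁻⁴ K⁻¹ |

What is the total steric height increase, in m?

Layer 1: 3.5×10⁻⁴ × 1.7 × 77 = 0.045815 m
77–857 m: 780 × 1.2 × 2.9×10⁻⁴ = 0.27144 m
Layer 3: 580 × 0.58 × 1.7×10⁻⁴ = 0.057188 m
Layer 4: 1.8×10⁻⁴ × 0.28 × 1400 = 0.07056 m
Δh = 0.045815 + 0.27144 + 0.057188 + 0.07056 = 0.445003 m

0.45 m of thermosteric rise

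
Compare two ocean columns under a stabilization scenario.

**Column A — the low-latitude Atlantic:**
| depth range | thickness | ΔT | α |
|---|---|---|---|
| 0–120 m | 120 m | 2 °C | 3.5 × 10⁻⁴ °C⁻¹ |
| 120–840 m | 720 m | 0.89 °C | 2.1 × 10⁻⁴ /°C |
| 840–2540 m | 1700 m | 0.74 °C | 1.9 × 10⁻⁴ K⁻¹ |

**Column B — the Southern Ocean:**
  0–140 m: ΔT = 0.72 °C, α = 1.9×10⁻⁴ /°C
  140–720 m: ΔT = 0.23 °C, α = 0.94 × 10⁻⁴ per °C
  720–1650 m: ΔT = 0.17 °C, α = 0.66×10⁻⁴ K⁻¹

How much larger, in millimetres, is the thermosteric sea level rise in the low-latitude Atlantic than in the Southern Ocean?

A Layer 1: 120 × 3.5×10⁻⁴ × 2 = 0.08400 m
A Layer 2: 0.89 × 2.1×10⁻⁴ × 720 = 0.134568 m
A 1700 × 0.74 × 1.9×10⁻⁴ = 0.23902 m
A total: 0.457588 m
B Layer 1: 1.9×10⁻⁴ × 140 × 0.72 = 0.019152 m
B Layer 2: 0.94×10⁻⁴ × 580 × 0.23 = 0.0125396 m
B 720–1650 m: 930 × 0.66×10⁻⁴ × 0.17 = 0.0104346 m
B total: 0.0421262 m
Difference: 0.457588 − 0.0421262 = 0.4154618 m

420 mm larger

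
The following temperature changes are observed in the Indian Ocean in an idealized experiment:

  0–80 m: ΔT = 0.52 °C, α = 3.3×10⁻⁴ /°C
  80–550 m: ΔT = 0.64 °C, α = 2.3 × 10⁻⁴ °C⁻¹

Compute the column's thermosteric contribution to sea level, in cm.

about 8.3 cm

0–80 m: 80 × 0.52 × 3.3×10⁻⁴ = 0.013728 m
2.3×10⁻⁴ × 0.64 × 470 = 0.069184 m
Δh = 0.013728 + 0.069184 = 0.082912 m ≈ 8.3 cm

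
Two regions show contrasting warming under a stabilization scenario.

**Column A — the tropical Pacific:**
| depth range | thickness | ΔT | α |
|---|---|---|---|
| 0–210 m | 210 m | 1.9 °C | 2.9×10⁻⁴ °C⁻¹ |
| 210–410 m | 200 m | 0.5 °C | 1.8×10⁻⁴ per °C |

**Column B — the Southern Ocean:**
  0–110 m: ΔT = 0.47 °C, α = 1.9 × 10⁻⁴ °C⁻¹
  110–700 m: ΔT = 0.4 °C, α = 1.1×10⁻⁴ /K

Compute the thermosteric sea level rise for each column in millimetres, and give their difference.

Δh_A ≈ 130 mm, Δh_B ≈ 36 mm; difference ≈ 98 mm

A 0–210 m: 2.9×10⁻⁴ × 210 × 1.9 = 0.11571 m
A 200 × 1.8×10⁻⁴ × 0.5 = 0.01800 m
A total: 0.13371 m
B 110 × 0.47 × 1.9×10⁻⁴ = 0.009823 m
B 590 × 1.1×10⁻⁴ × 0.4 = 0.02596 m
B total: 0.035783 m
Difference: 0.13371 − 0.035783 = 0.097927 m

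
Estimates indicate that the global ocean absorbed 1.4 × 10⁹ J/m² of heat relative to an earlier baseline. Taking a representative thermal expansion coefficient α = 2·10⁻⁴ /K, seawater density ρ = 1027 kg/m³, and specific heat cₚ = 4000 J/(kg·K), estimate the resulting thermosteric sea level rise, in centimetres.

Δh = αQ/(ρcₚ) = 2×10⁻⁴ × 1.4×10⁹ / (1027 × 4000) ≈ 0.06816 m

Δh = 6.8 cm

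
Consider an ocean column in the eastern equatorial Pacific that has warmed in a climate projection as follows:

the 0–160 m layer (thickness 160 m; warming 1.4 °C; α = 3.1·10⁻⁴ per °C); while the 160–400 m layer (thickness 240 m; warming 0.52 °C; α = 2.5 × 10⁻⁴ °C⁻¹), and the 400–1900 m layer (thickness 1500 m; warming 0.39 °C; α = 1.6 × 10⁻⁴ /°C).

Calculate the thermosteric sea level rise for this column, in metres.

about 0.19 m

1.4 × 3.1×10⁻⁴ × 160 = 0.06944 m
2.5×10⁻⁴ × 0.52 × 240 = 0.03120 m
1500 × 0.39 × 1.6×10⁻⁴ = 0.09360 m
Δh = 0.06944 + 0.03120 + 0.09360 = 0.19424 m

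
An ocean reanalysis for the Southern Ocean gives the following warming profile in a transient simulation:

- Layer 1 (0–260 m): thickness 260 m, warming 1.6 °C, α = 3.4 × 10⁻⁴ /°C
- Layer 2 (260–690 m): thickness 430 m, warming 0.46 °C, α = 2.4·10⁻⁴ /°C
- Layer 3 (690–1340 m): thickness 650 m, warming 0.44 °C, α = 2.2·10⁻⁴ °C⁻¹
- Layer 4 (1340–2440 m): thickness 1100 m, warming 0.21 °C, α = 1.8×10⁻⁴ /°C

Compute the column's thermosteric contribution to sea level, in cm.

about 29.3 cm

1.6 × 3.4×10⁻⁴ × 260 = 0.14144 m
430 × 0.46 × 2.4×10⁻⁴ = 0.047472 m
690–1340 m: 0.44 × 650 × 2.2×10⁻⁴ = 0.06292 m
Layer 4: 1100 × 1.8×10⁻⁴ × 0.21 = 0.04158 m
Δh = 0.14144 + 0.047472 + 0.06292 + 0.04158 = 0.293412 m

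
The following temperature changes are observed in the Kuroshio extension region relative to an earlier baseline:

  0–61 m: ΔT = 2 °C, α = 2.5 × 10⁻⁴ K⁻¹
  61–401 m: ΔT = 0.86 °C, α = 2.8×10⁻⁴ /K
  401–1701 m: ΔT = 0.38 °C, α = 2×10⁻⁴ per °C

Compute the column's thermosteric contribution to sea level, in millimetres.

Δh ≈ 211 mm

61 × 2.5×10⁻⁴ × 2 = 0.03050 m
61–401 m: 340 × 2.8×10⁻⁴ × 0.86 = 0.081872 m
401–1701 m: 0.38 × 2×10⁻⁴ × 1300 = 0.09880 m
Δh = 0.03050 + 0.081872 + 0.09880 = 0.211172 m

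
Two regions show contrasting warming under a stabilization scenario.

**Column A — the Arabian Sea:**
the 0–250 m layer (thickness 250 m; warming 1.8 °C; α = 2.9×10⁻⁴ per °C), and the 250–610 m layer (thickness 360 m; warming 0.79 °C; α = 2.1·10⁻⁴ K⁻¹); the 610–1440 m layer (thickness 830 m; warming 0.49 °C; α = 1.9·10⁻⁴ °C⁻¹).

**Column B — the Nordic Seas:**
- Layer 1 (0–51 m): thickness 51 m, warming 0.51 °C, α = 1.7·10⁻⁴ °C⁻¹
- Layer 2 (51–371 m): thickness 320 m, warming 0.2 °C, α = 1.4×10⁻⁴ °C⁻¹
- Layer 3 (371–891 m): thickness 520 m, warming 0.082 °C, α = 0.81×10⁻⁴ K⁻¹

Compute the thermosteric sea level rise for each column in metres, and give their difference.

A 0–250 m: 2.9×10⁻⁴ × 250 × 1.8 = 0.13050 m
A 360 × 0.79 × 2.1×10⁻⁴ = 0.059724 m
A 1.9×10⁻⁴ × 830 × 0.49 = 0.077273 m
A total: 0.267497 m
B 0.51 × 51 × 1.7×10⁻⁴ = 0.0044217 m
B 0.2 × 320 × 1.4×10⁻⁴ = 0.00896 m
B Layer 3: 0.81×10⁻⁴ × 0.082 × 520 = 0.00345384 m
B total: 0.01683554 m
Difference: 0.267497 − 0.01683554 = 0.25066146 m

A: 0.27 m; B: 0.017 m; difference 0.25 m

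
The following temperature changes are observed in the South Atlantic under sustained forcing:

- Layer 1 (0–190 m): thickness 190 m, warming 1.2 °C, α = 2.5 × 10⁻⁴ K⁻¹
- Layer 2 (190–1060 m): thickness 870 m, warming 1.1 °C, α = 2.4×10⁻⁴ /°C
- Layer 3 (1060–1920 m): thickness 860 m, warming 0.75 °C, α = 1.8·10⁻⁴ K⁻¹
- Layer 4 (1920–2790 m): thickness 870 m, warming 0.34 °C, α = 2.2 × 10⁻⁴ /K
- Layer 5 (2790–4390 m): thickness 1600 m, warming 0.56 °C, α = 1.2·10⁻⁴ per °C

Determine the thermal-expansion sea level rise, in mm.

Layer 1: 2.5×10⁻⁴ × 1.2 × 190 = 0.05700 m
1.1 × 2.4×10⁻⁴ × 870 = 0.22968 m
1060–1920 m: 0.75 × 860 × 1.8×10⁻⁴ = 0.11610 m
0.34 × 2.2×10⁻⁴ × 870 = 0.065076 m
1600 × 1.2×10⁻⁴ × 0.56 = 0.10752 m
Δh = 0.05700 + 0.22968 + 0.11610 + 0.065076 + 0.10752 = 0.575376 m ≈ 580 mm

about 580 mm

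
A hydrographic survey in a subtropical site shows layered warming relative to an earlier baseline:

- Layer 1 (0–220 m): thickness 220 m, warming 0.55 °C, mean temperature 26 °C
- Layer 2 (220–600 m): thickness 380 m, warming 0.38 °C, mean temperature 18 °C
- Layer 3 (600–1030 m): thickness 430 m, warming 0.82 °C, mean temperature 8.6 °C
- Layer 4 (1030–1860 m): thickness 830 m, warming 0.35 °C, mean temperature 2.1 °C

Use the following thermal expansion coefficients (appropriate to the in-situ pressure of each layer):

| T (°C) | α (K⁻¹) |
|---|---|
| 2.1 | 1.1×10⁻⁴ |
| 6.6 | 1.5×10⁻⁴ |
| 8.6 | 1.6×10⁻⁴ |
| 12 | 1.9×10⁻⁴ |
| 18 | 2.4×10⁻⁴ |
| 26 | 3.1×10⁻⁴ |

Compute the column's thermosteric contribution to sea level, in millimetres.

Layer 1 at 26 °C → α = 3.1×10⁻⁴ K⁻¹
Layer 2 at 18 °C → α = 2.4×10⁻⁴ K⁻¹
Layer 3 at 8.6 °C → α = 1.6×10⁻⁴ K⁻¹
Layer 4 at 2.1 °C → α = 1.1×10⁻⁴ K⁻¹
Layer 1: 0.55 × 220 × 3.1×10⁻⁴ = 0.03751 m
0.38 × 380 × 2.4×10⁻⁴ = 0.034656 m
Layer 3: 1.6×10⁻⁴ × 0.82 × 430 = 0.056416 m
Layer 4: 1.1×10⁻⁴ × 830 × 0.35 = 0.031955 m
Δh = 0.03751 + 0.034656 + 0.056416 + 0.031955 = 0.160537 m

161 mm of thermosteric rise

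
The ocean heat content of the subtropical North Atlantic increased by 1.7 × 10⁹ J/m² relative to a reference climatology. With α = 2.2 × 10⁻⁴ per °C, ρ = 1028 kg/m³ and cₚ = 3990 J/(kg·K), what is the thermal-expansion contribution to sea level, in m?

Δh = αQ/(ρcₚ) = 2.2×10⁻⁴ × 1.7×10⁹ / (1028 × 3990) ≈ 0.091181 m

about 0.091 m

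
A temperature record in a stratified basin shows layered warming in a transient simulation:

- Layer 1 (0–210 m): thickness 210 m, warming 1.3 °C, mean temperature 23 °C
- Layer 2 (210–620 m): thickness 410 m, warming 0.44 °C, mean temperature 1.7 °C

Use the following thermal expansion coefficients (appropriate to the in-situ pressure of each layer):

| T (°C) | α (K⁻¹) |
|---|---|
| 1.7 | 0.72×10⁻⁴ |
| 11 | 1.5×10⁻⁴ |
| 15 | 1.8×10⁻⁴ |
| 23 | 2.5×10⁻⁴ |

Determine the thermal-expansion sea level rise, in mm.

Layer 1 at 23 °C → α = 2.5×10⁻⁴ K⁻¹
Layer 2 at 1.7 °C → α = 0.72×10⁻⁴ K⁻¹
Layer 1: 2.5×10⁻⁴ × 1.3 × 210 = 0.06825 m
Layer 2: 410 × 0.72×10⁻⁴ × 0.44 = 0.0129888 m
Δh = 0.06825 + 0.0129888 = 0.0812388 m ≈ 81 mm

81 mm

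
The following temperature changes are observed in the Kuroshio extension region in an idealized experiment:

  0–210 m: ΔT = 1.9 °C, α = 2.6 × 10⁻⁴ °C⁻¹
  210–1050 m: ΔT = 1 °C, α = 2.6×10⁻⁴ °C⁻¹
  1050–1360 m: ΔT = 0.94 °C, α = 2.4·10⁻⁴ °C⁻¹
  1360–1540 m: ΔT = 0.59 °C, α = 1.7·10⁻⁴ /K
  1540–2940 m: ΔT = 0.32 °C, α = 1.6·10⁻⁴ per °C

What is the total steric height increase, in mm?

210 × 2.6×10⁻⁴ × 1.9 = 0.10374 m
Layer 2: 840 × 2.6×10⁻⁴ × 1 = 0.21840 m
310 × 0.94 × 2.4×10⁻⁴ = 0.069936 m
1360–1540 m: 0.59 × 180 × 1.7×10⁻⁴ = 0.018054 m
Layer 5: 1400 × 1.6×10⁻⁴ × 0.32 = 0.07168 m
Δh = 0.10374 + 0.21840 + 0.069936 + 0.018054 + 0.07168 = 0.48181 m ≈ 480 mm

Δh ≈ 480 mm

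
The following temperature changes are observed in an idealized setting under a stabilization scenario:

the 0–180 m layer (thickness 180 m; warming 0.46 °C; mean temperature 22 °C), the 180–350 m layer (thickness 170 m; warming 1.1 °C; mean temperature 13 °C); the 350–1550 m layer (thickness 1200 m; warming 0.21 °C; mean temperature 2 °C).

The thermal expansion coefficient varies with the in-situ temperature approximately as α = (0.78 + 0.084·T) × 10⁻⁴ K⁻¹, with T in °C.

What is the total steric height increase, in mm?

Layer 1: α = (0.78 + 0.084×22)×10⁻⁴ = 2.628×10⁻⁴ K⁻¹
Layer 2: α = (0.78 + 0.084×13)×10⁻⁴ = 1.872×10⁻⁴ K⁻¹
Layer 3: α = (0.78 + 0.084×2)×10⁻⁴ = 0.948×10⁻⁴ K⁻¹
Layer 1: 0.46 × 2.628×10⁻⁴ × 180 = 0.02175984 m
Layer 2: 1.872×10⁻⁴ × 170 × 1.1 = 0.0350064 m
350–1550 m: 0.948×10⁻⁴ × 0.21 × 1200 = 0.0238896 m
Δh = 0.02175984 + 0.0350064 + 0.0238896 = 0.08065584 m

81 mm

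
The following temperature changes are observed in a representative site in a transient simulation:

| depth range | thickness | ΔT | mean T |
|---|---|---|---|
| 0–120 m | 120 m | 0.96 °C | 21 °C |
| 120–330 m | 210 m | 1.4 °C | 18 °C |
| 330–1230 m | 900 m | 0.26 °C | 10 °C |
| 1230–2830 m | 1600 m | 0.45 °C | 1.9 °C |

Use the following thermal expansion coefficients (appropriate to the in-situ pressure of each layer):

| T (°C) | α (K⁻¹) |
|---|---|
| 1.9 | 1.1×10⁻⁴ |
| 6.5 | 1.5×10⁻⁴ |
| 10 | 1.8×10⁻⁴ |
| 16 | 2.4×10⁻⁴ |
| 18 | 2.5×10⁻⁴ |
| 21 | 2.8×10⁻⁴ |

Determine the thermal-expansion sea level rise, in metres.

0.23 m of thermosteric rise

Layer 1 at 21 °C → α = 2.8×10⁻⁴ K⁻¹
Layer 2 at 18 °C → α = 2.5×10⁻⁴ K⁻¹
Layer 3 at 10 °C → α = 1.8×10⁻⁴ K⁻¹
Layer 4 at 1.9 °C → α = 1.1×10⁻⁴ K⁻¹
0–120 m: 2.8×10⁻⁴ × 0.96 × 120 = 0.032256 m
Layer 2: 1.4 × 2.5×10⁻⁴ × 210 = 0.07350 m
Layer 3: 0.26 × 900 × 1.8×10⁻⁴ = 0.04212 m
Layer 4: 1600 × 0.45 × 1.1×10⁻⁴ = 0.07920 m
Δh = 0.032256 + 0.07350 + 0.04212 + 0.07920 = 0.227076 m ≈ 0.23 m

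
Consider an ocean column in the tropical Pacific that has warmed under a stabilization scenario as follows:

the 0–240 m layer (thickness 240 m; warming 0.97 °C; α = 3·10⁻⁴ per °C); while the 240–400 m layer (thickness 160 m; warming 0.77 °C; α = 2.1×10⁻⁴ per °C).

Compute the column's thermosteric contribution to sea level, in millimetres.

95.7 mm of thermosteric rise

Layer 1: 0.97 × 240 × 3×10⁻⁴ = 0.06984 m
Layer 2: 160 × 2.1×10⁻⁴ × 0.77 = 0.025872 m
Δh = 0.06984 + 0.025872 = 0.095712 m ≈ 95.7 mm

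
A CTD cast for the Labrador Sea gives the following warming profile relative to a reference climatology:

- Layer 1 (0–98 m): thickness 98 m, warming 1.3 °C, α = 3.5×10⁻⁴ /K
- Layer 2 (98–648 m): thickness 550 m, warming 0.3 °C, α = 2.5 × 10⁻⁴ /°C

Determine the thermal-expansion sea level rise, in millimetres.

Layer 1: 1.3 × 98 × 3.5×10⁻⁴ = 0.04459 m
550 × 0.3 × 2.5×10⁻⁴ = 0.04125 m
Δh = 0.04459 + 0.04125 = 0.08584 m

about 85.8 mm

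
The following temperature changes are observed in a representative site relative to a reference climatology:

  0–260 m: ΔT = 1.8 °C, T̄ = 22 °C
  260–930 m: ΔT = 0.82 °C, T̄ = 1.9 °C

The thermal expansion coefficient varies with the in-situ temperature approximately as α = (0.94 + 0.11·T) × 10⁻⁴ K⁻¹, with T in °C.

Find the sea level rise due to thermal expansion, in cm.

Δh ≈ 22.0 cm

Layer 1: α = (0.94 + 0.11×22)×10⁻⁴ = 3.36×10⁻⁴ K⁻¹
Layer 2: α = (0.94 + 0.11×1.9)×10⁻⁴ = 1.149×10⁻⁴ K⁻¹
Layer 1: 1.8 × 260 × 3.36×10⁻⁴ = 0.157248 m
260–930 m: 670 × 1.149×10⁻⁴ × 0.82 = 0.06312606 m
Δh = 0.157248 + 0.06312606 = 0.22037406 m ≈ 22.0 cm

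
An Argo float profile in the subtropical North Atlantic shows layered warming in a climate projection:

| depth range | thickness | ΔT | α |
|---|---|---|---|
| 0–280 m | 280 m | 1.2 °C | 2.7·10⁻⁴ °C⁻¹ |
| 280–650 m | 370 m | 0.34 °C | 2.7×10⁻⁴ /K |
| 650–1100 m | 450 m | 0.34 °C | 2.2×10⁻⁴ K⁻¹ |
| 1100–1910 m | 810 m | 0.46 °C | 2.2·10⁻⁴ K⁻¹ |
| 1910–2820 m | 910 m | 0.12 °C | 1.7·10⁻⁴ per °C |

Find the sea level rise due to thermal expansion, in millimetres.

Δh ≈ 260 mm

0–280 m: 1.2 × 280 × 2.7×10⁻⁴ = 0.09072 m
370 × 2.7×10⁻⁴ × 0.34 = 0.033966 m
650–1100 m: 450 × 0.34 × 2.2×10⁻⁴ = 0.03366 m
1100–1910 m: 810 × 2.2×10⁻⁴ × 0.46 = 0.081972 m
1910–2820 m: 910 × 1.7×10⁻⁴ × 0.12 = 0.018564 m
Δh = 0.09072 + 0.033966 + 0.03366 + 0.081972 + 0.018564 = 0.258882 m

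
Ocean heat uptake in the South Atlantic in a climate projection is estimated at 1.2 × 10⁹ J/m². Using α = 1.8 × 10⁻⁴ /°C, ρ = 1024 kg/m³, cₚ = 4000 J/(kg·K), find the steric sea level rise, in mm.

Δh ≈ 52.7 mm

Δh = αQ/(ρcₚ) = 1.8×10⁻⁴ × 1.2×10⁹ / (1024 × 4000) ≈ 0.052734 m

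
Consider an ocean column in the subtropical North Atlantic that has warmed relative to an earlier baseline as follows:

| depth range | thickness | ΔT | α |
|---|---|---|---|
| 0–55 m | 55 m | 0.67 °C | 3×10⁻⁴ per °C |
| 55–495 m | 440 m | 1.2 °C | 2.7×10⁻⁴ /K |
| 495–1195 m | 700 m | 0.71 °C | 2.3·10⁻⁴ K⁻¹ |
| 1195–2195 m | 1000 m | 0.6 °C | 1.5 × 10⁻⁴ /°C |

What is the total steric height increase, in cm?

3×10⁻⁴ × 0.67 × 55 = 0.011055 m
55–495 m: 2.7×10⁻⁴ × 1.2 × 440 = 0.14256 m
0.71 × 700 × 2.3×10⁻⁴ = 0.11431 m
Layer 4: 1000 × 1.5×10⁻⁴ × 0.6 = 0.09000 m
Δh = 0.011055 + 0.14256 + 0.11431 + 0.09000 = 0.357925 m

Δh ≈ 35.8 cm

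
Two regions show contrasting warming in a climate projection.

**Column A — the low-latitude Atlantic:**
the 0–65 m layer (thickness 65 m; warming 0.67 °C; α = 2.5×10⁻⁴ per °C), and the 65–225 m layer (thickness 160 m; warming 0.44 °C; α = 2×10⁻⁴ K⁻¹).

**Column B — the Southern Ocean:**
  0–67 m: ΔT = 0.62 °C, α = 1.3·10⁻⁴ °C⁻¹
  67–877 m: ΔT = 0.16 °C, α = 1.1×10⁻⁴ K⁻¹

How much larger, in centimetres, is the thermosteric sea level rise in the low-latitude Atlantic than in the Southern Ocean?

0.531 cm

A Layer 1: 65 × 0.67 × 2.5×10⁻⁴ = 0.0108875 m
A 65–225 m: 0.44 × 2×10⁻⁴ × 160 = 0.01408 m
A total: 0.0249675 m
B 1.3×10⁻⁴ × 67 × 0.62 = 0.0054002 m
B Layer 2: 810 × 0.16 × 1.1×10⁻⁴ = 0.014256 m
B total: 0.0196562 m
Difference: 0.0249675 − 0.0196562 = 0.0053113 m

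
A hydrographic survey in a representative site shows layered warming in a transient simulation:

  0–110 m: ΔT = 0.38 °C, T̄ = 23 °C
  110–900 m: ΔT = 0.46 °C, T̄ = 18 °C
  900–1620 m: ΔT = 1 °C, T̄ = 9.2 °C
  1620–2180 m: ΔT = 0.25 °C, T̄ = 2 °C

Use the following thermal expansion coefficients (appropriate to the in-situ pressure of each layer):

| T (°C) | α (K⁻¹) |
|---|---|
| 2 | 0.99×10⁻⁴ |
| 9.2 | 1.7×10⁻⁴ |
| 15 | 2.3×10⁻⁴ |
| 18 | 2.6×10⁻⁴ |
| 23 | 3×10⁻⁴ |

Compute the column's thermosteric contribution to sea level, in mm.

Layer 1 at 23 °C → α = 3×10⁻⁴ K⁻¹
Layer 2 at 18 °C → α = 2.6×10⁻⁴ K⁻¹
Layer 3 at 9.2 °C → α = 1.7×10⁻⁴ K⁻¹
Layer 4 at 2 °C → α = 0.99×10⁻⁴ K⁻¹
110 × 0.38 × 3×10⁻⁴ = 0.01254 m
0.46 × 2.6×10⁻⁴ × 790 = 0.094484 m
1.7×10⁻⁴ × 720 × 1 = 0.12240 m
0.99×10⁻⁴ × 560 × 0.25 = 0.01386 m
Δh = 0.01254 + 0.094484 + 0.12240 + 0.01386 = 0.243284 m ≈ 240 mm

240 mm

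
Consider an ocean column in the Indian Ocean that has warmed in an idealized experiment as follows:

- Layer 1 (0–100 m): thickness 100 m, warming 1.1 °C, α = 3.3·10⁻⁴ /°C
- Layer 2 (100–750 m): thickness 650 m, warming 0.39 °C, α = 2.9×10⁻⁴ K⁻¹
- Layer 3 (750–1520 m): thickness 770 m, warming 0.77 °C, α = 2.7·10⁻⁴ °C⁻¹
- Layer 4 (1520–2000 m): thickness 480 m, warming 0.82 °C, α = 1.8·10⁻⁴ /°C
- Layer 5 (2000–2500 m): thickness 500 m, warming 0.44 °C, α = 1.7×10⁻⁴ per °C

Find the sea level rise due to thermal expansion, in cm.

37.8 cm of thermosteric rise

0–100 m: 3.3×10⁻⁴ × 1.1 × 100 = 0.03630 m
2.9×10⁻⁴ × 0.39 × 650 = 0.073515 m
770 × 0.77 × 2.7×10⁻⁴ = 0.160083 m
1520–2000 m: 1.8×10⁻⁴ × 480 × 0.82 = 0.070848 m
2000–2500 m: 0.44 × 500 × 1.7×10⁻⁴ = 0.03740 m
Δh = 0.03630 + 0.073515 + 0.160083 + 0.070848 + 0.03740 = 0.378146 m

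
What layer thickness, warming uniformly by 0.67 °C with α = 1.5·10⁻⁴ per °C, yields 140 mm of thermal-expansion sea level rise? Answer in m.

1400 m

H = Δh/(αΔT) = 0.14 / (1.5×10⁻⁴ × 0.67) ≈ 1393 m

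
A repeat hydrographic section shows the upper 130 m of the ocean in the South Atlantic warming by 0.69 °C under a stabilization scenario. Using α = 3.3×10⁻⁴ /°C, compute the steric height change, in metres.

Δh = αΔT·H = 3.3×10⁻⁴ × 0.69 × 130 = 0.029601 m

about 0.0296 m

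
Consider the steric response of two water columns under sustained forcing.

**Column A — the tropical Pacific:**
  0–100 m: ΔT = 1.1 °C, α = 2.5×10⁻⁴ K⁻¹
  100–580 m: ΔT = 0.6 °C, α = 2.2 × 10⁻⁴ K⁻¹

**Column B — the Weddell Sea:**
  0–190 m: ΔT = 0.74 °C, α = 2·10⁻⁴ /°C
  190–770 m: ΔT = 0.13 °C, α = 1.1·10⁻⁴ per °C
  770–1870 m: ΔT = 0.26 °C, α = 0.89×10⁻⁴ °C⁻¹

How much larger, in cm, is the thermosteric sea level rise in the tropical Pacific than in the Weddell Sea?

A Layer 1: 2.5×10⁻⁴ × 1.1 × 100 = 0.02750 m
A 100–580 m: 2.2×10⁻⁴ × 480 × 0.6 = 0.06336 m
A total: 0.09086 m
B Layer 1: 2×10⁻⁴ × 0.74 × 190 = 0.02812 m
B Layer 2: 580 × 1.1×10⁻⁴ × 0.13 = 0.008294 m
B 770–1870 m: 0.26 × 1100 × 0.89×10⁻⁴ = 0.025454 m
B total: 0.061868 m
Difference: 0.09086 − 0.061868 = 0.028992 m

2.90 cm larger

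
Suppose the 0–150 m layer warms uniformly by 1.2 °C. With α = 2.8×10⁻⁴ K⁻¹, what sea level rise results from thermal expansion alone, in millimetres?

Δh = 50.4 mm

Δh = αΔT·H = 2.8×10⁻⁴ × 1.2 × 150 = 0.05040 m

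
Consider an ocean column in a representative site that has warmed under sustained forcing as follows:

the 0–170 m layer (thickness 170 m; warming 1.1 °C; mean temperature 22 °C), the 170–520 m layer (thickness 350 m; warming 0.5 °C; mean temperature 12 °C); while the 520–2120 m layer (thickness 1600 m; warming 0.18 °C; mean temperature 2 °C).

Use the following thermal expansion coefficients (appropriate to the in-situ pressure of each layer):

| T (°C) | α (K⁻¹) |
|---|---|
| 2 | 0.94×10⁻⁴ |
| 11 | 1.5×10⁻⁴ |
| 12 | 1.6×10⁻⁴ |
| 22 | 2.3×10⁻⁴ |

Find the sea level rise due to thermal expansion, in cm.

Layer 1 at 22 °C → α = 2.3×10⁻⁴ K⁻¹
Layer 2 at 12 °C → α = 1.6×10⁻⁴ K⁻¹
Layer 3 at 2 °C → α = 0.94×10⁻⁴ K⁻¹
0–170 m: 170 × 2.3×10⁻⁴ × 1.1 = 0.04301 m
170–520 m: 0.5 × 1.6×10⁻⁴ × 350 = 0.02800 m
520–2120 m: 0.94×10⁻⁴ × 1600 × 0.18 = 0.027072 m
Δh = 0.04301 + 0.02800 + 0.027072 = 0.098082 m

Δh = 9.81 cm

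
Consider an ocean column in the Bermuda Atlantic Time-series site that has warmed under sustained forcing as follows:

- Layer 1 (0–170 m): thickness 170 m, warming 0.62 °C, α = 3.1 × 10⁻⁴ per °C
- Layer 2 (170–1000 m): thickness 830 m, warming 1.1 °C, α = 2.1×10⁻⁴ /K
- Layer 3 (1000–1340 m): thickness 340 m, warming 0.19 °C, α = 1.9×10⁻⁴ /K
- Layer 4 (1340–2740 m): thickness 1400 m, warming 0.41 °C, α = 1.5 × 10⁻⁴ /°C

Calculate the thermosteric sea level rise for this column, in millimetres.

323 mm

0–170 m: 170 × 0.62 × 3.1×10⁻⁴ = 0.032674 m
Layer 2: 830 × 1.1 × 2.1×10⁻⁴ = 0.19173 m
340 × 1.9×10⁻⁴ × 0.19 = 0.012274 m
1340–2740 m: 1.5×10⁻⁴ × 1400 × 0.41 = 0.08610 m
Δh = 0.032674 + 0.19173 + 0.012274 + 0.08610 = 0.322778 m ≈ 323 mm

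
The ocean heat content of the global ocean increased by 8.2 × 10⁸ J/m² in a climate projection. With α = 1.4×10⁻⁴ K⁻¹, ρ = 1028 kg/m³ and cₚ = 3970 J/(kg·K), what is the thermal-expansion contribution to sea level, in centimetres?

2.8 cm

Δh = αQ/(ρcₚ) = 1.4×10⁻⁴ × 8.2×10⁸ / (1028 × 3970) ≈ 0.028129 m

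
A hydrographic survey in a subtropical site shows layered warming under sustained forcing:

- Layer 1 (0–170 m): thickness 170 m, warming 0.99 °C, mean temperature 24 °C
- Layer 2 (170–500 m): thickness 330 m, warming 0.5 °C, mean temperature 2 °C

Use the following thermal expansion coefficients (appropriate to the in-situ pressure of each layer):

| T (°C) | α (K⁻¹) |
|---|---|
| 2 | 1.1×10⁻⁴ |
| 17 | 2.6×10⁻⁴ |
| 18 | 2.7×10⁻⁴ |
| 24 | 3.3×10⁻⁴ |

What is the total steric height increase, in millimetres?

about 73.7 mm

Layer 1 at 24 °C → α = 3.3×10⁻⁴ K⁻¹
Layer 2 at 2 °C → α = 1.1×10⁻⁴ K⁻¹
0.99 × 3.3×10⁻⁴ × 170 = 0.055539 m
170–500 m: 0.5 × 330 × 1.1×10⁻⁴ = 0.01815 m
Δh = 0.055539 + 0.01815 = 0.073689 m ≈ 73.7 mm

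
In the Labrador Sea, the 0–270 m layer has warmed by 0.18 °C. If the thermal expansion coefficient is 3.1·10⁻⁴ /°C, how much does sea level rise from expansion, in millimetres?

Δh = αΔT·H = 3.1×10⁻⁴ × 0.18 × 270 = 0.015066 m

Δh ≈ 15.1 mm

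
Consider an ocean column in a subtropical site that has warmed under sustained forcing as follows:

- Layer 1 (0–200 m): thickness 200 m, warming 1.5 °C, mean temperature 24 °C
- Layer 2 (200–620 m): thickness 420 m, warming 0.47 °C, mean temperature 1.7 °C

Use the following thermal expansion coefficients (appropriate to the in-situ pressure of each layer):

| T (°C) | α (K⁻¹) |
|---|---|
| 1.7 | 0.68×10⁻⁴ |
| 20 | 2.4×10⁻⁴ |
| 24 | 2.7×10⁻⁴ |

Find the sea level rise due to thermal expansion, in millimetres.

Layer 1 at 24 °C → α = 2.7×10⁻⁴ K⁻¹
Layer 2 at 1.7 °C → α = 0.68×10⁻⁴ K⁻¹
Layer 1: 1.5 × 200 × 2.7×10⁻⁴ = 0.08100 m
0.68×10⁻⁴ × 420 × 0.47 = 0.0134232 m
Δh = 0.08100 + 0.0134232 = 0.0944232 m

94.4 mm of thermosteric rise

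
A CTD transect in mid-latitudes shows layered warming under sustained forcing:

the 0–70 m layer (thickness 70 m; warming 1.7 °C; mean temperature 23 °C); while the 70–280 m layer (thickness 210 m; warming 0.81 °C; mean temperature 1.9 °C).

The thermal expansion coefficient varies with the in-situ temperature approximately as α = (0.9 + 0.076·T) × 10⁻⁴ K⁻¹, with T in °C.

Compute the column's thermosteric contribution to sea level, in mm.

49.3 mm of thermosteric rise

Layer 1: α = (0.9 + 0.076×23)×10⁻⁴ = 2.648×10⁻⁴ K⁻¹
Layer 2: α = (0.9 + 0.076×1.9)×10⁻⁴ = 1.0444×10⁻⁴ K⁻¹
Layer 1: 70 × 1.7 × 2.648×10⁻⁴ = 0.0315112 m
0.81 × 1.0444×10⁻⁴ × 210 = 0.017765244 m
Δh = 0.0315112 + 0.017765244 = 0.049276444 m ≈ 49.3 mm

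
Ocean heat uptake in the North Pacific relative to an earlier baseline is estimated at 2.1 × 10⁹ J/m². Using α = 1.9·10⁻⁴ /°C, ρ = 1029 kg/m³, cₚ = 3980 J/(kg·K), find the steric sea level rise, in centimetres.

Δh = 9.74 cm

Δh = αQ/(ρcₚ) = 1.9×10⁻⁴ × 2.1×10⁹ / (1029 × 3980) ≈ 0.097426 m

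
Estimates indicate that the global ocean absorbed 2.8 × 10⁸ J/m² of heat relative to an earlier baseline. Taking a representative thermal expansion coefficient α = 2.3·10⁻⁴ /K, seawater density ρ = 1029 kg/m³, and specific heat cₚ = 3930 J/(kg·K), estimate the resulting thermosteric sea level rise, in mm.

16 mm of thermosteric rise

Δh = αQ/(ρcₚ) = 2.3×10⁻⁴ × 2.8×10⁸ / (1029 × 3930) ≈ 0.015925 m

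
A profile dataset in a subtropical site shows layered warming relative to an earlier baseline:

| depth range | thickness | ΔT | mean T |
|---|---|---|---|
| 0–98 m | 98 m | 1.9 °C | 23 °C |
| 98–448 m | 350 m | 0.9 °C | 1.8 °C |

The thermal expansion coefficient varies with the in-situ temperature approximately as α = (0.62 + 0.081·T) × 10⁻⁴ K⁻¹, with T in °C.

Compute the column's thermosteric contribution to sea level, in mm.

Layer 1: α = (0.62 + 0.081×23)×10⁻⁴ = 2.483×10⁻⁴ K⁻¹
Layer 2: α = (0.62 + 0.081×1.8)×10⁻⁴ = 0.7658×10⁻⁴ K⁻¹
0–98 m: 1.9 × 98 × 2.483×10⁻⁴ = 0.04623346 m
98–448 m: 350 × 0.7658×10⁻⁴ × 0.9 = 0.0241227 m
Δh = 0.04623346 + 0.0241227 = 0.07035616 m ≈ 70 mm

70 mm of thermosteric rise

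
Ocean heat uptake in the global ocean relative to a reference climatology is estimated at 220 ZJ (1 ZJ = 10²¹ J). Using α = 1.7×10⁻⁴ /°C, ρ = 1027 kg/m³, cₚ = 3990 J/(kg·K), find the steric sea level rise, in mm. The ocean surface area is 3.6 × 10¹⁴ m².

25 mm of thermosteric rise

Per unit area: Q = 220×10²¹ / (3.6×10¹⁴) ≈ 6.111×10⁸ J/m²
Δh = αQ/(ρcₚ) = 1.7×10⁻⁴ × 6.111×10⁸ / (1027 × 3990) ≈ 0.025352 m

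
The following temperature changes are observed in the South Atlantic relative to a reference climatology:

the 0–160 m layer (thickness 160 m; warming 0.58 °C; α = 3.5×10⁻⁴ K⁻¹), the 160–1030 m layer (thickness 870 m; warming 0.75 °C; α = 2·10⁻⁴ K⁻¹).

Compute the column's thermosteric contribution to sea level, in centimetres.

Δh = 16.3 cm

3.5×10⁻⁴ × 0.58 × 160 = 0.03248 m
Layer 2: 2×10⁻⁴ × 870 × 0.75 = 0.13050 m
Δh = 0.03248 + 0.13050 = 0.16298 m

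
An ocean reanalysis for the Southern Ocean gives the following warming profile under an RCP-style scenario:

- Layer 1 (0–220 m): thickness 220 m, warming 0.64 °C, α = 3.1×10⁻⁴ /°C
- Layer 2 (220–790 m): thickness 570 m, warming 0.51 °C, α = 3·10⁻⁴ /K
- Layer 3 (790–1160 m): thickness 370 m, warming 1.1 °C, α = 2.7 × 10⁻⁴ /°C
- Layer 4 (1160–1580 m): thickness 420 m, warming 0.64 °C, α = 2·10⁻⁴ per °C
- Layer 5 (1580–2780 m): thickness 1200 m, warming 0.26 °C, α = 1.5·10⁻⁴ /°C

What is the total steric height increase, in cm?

Δh ≈ 34.1 cm

Layer 1: 0.64 × 220 × 3.1×10⁻⁴ = 0.043648 m
220–790 m: 0.51 × 570 × 3×10⁻⁴ = 0.08721 m
Layer 3: 1.1 × 2.7×10⁻⁴ × 370 = 0.10989 m
0.64 × 2×10⁻⁴ × 420 = 0.05376 m
Layer 5: 1200 × 1.5×10⁻⁴ × 0.26 = 0.04680 m
Δh = 0.043648 + 0.08721 + 0.10989 + 0.05376 + 0.04680 = 0.341308 m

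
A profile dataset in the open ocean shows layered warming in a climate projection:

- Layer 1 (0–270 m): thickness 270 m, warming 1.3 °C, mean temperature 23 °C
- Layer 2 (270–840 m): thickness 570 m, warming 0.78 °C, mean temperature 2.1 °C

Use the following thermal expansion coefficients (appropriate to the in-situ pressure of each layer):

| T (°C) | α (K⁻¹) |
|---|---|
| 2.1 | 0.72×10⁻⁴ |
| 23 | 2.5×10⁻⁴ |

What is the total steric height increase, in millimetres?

Layer 1 at 23 °C → α = 2.5×10⁻⁴ K⁻¹
Layer 2 at 2.1 °C → α = 0.72×10⁻⁴ K⁻¹
0–270 m: 270 × 2.5×10⁻⁴ × 1.3 = 0.08775 m
270–840 m: 0.78 × 0.72×10⁻⁴ × 570 = 0.0320112 m
Δh = 0.08775 + 0.0320112 = 0.1197612 m

about 120 mm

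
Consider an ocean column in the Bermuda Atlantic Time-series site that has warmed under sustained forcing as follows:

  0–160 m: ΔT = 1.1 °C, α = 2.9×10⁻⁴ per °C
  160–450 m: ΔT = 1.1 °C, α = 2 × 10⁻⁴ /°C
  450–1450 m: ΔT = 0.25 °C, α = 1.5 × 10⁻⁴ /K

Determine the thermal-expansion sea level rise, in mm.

about 152 mm

0–160 m: 1.1 × 160 × 2.9×10⁻⁴ = 0.05104 m
1.1 × 290 × 2×10⁻⁴ = 0.06380 m
0.25 × 1000 × 1.5×10⁻⁴ = 0.03750 m
Δh = 0.05104 + 0.06380 + 0.03750 = 0.15234 m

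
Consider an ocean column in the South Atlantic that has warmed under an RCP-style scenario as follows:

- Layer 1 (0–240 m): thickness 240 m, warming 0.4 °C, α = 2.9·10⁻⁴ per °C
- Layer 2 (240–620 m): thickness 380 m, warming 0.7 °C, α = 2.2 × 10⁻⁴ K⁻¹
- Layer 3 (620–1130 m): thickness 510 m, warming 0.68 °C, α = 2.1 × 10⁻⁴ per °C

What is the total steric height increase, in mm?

0–240 m: 2.9×10⁻⁴ × 240 × 0.4 = 0.02784 m
0.7 × 380 × 2.2×10⁻⁴ = 0.05852 m
Layer 3: 510 × 2.1×10⁻⁴ × 0.68 = 0.072828 m
Δh = 0.02784 + 0.05852 + 0.072828 = 0.159188 m ≈ 160 mm

Δh = 160 mm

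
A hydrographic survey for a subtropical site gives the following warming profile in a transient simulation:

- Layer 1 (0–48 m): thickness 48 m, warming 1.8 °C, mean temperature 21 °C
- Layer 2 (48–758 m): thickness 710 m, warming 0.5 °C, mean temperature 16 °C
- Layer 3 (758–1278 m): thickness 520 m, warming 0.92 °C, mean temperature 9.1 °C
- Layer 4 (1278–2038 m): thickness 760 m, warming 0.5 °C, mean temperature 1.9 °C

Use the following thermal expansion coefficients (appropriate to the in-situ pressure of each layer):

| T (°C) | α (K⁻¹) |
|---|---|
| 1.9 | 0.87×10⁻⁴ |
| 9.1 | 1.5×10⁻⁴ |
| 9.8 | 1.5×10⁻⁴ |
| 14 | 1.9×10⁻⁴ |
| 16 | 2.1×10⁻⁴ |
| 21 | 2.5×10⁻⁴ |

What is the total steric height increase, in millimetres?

Layer 1 at 21 °C → α = 2.5×10⁻⁴ K⁻¹
Layer 2 at 16 °C → α = 2.1×10⁻⁴ K⁻¹
Layer 3 at 9.1 °C → α = 1.5×10⁻⁴ K⁻¹
Layer 4 at 1.9 °C → α = 0.87×10⁻⁴ K⁻¹
Layer 1: 1.8 × 2.5×10⁻⁴ × 48 = 0.02160 m
48–758 m: 2.1×10⁻⁴ × 0.5 × 710 = 0.07455 m
0.92 × 1.5×10⁻⁴ × 520 = 0.07176 m
1278–2038 m: 0.87×10⁻⁴ × 760 × 0.5 = 0.03306 m
Δh = 0.02160 + 0.07455 + 0.07176 + 0.03306 = 0.20097 m

Δh = 200 mm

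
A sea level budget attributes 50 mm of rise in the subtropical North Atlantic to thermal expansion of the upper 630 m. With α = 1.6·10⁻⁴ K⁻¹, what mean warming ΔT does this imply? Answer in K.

ΔT = Δh/(αH) = 0.05 / (1.6×10⁻⁴ × 630) ≈ 0.4960 K

about 0.496 K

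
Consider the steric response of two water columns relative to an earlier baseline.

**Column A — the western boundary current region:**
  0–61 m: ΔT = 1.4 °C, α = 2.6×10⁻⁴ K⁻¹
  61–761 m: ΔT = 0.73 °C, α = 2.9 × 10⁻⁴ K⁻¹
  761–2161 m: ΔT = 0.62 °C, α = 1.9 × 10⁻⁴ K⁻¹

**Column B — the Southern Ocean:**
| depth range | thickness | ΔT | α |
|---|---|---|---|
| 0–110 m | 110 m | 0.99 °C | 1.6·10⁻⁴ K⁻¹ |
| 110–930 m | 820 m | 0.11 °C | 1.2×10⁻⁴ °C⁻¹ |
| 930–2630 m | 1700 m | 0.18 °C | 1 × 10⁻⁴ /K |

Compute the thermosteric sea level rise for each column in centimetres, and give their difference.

A Layer 1: 2.6×10⁻⁴ × 1.4 × 61 = 0.022204 m
A Layer 2: 700 × 0.73 × 2.9×10⁻⁴ = 0.14819 m
A 761–2161 m: 1400 × 1.9×10⁻⁴ × 0.62 = 0.16492 m
A total: 0.335314 m
B Layer 1: 110 × 1.6×10⁻⁴ × 0.99 = 0.017424 m
B 110–930 m: 820 × 1.2×10⁻⁴ × 0.11 = 0.010824 m
B 930–2630 m: 0.18 × 1×10⁻⁴ × 1700 = 0.03060 m
B total: 0.058848 m
Difference: 0.335314 − 0.058848 = 0.276466 m

Δh_A ≈ 34 cm, Δh_B ≈ 5.9 cm; difference ≈ 28 cm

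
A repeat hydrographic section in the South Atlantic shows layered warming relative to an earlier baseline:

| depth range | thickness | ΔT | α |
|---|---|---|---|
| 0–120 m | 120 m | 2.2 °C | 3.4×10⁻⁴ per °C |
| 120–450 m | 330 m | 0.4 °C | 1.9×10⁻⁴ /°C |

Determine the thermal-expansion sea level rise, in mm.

110 mm of thermosteric rise

Layer 1: 3.4×10⁻⁴ × 120 × 2.2 = 0.08976 m
Layer 2: 1.9×10⁻⁴ × 330 × 0.4 = 0.02508 m
Δh = 0.08976 + 0.02508 = 0.11484 m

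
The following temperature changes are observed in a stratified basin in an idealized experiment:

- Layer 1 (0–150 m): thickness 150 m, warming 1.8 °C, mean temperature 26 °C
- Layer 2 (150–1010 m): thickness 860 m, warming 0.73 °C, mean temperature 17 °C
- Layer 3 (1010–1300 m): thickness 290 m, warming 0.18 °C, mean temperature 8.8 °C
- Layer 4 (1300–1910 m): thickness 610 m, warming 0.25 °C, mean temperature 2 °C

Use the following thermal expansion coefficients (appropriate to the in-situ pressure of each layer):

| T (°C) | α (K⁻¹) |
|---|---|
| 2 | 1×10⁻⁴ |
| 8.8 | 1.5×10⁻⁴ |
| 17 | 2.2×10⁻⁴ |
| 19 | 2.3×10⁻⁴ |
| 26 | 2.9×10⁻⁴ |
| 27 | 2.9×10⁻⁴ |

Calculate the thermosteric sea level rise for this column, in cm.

Layer 1 at 26 °C → α = 2.9×10⁻⁴ K⁻¹
Layer 2 at 17 °C → α = 2.2×10⁻⁴ K⁻¹
Layer 3 at 8.8 °C → α = 1.5×10⁻⁴ K⁻¹
Layer 4 at 2 °C → α = 1×10⁻⁴ K⁻¹
Layer 1: 2.9×10⁻⁴ × 150 × 1.8 = 0.07830 m
Layer 2: 2.2×10⁻⁴ × 0.73 × 860 = 0.138116 m
Layer 3: 290 × 0.18 × 1.5×10⁻⁴ = 0.00783 m
Layer 4: 610 × 1×10⁻⁴ × 0.25 = 0.01525 m
Δh = 0.07830 + 0.138116 + 0.00783 + 0.01525 = 0.239496 m

Δh ≈ 24 cm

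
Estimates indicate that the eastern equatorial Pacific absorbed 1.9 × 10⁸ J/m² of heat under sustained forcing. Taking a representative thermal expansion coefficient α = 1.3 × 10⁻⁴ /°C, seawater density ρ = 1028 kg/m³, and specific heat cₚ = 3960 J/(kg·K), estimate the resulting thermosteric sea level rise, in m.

Δh = αQ/(ρcₚ) = 1.3×10⁻⁴ × 1.9×10⁸ / (1028 × 3960) ≈ 0.0060675 m

Δh = 0.00607 m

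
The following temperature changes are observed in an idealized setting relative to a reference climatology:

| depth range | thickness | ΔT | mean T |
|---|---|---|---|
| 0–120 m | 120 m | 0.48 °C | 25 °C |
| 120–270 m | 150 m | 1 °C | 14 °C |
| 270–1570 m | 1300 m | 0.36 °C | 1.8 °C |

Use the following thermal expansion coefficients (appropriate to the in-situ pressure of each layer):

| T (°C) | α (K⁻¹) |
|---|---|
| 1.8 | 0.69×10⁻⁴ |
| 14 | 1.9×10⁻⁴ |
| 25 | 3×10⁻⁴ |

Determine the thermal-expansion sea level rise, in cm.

Layer 1 at 25 °C → α = 3×10⁻⁴ K⁻¹
Layer 2 at 14 °C → α = 1.9×10⁻⁴ K⁻¹
Layer 3 at 1.8 °C → α = 0.69×10⁻⁴ K⁻¹
3×10⁻⁴ × 120 × 0.48 = 0.01728 m
1.9×10⁻⁴ × 150 × 1 = 0.02850 m
270–1570 m: 1300 × 0.36 × 0.69×10⁻⁴ = 0.032292 m
Δh = 0.01728 + 0.02850 + 0.032292 = 0.078072 m ≈ 7.81 cm

Δh = 7.81 cm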